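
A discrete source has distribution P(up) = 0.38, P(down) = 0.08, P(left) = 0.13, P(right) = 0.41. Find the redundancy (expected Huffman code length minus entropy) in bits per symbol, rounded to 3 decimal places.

0.068 bits

Entropy H = −Σ p log₂ p ≈ 1.7320 bits.
Huffman merges: 2/25+13/100→21/100; 21/100+19/50→59/100; 41/100+59/100→1. L = 9/5 ≈ 1.8000.
L − H = 1.8000 − 1.7320 = 0.068 bits.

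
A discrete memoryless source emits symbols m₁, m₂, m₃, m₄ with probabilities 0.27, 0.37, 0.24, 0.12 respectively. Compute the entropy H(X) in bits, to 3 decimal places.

H = −Σ pᵢ log₂ pᵢ.
−0.27·log₂(0.27) = 0.5100
−0.37·log₂(0.37) = 0.5307
−0.24·log₂(0.24) = 0.4941
−0.12·log₂(0.12) = 0.3671
Sum ≈ 1.9020 → 1.902 bits.

1.902 bits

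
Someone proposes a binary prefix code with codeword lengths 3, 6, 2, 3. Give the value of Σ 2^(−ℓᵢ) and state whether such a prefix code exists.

With common denominator 2^6 = 64: Σ 2^(−ℓᵢ) = 8/64 + 1/64 + 16/64 + 8/64 = 33/64 = 0.515625.
Kraft's inequality requires Σ ≤ 1; here Σ = 0.515625 ≤ 1, so such a prefix code exists.

0.515625; yes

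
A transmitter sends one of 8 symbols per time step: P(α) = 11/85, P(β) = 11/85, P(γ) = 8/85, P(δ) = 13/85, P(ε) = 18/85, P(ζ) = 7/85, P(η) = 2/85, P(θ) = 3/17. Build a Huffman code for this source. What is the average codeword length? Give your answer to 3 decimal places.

2.894 bits/symbol

Repeatedly combine the two least-probable nodes; the expected code length is the sum of the merged weights.
merge 2/85 + 7/85 → 9/85
merge 8/85 + 9/85 → 1/5
merge 11/85 + 11/85 → 22/85
merge 13/85 + 3/17 → 28/85
merge 1/5 + 18/85 → 7/17
merge 22/85 + 28/85 → 10/17
merge 7/17 + 10/17 → 1
L = 9/85 + 1/5 + 22/85 + 28/85 + 7/17 + 10/17 + 1 = 246/85 ≈ 2.894 bits/symbol.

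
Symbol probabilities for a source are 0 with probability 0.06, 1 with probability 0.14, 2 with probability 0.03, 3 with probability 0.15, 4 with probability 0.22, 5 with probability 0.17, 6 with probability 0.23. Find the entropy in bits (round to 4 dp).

H = −Σ pᵢ log₂ pᵢ.
−0.06·log₂(0.06) = 0.2435
−0.14·log₂(0.14) = 0.3971
−0.03·log₂(0.03) = 0.1518
−0.15·log₂(0.15) = 0.4105
−0.22·log₂(0.22) = 0.4806
−0.17·log₂(0.17) = 0.4346
−0.23·log₂(0.23) = 0.4877
Sum ≈ 2.6058 → 2.6058 bits.

2.6058 bits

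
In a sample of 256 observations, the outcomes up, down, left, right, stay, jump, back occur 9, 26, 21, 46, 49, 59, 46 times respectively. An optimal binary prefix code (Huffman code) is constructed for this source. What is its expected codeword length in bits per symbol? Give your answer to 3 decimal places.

2.695 bits/symbol

Probabilities are the counts divided by 256.
Repeatedly combine the two least-probable nodes; the expected code length is the sum of the merged weights.
merge 9/256 + 21/256 → 15/128
merge 13/128 + 15/128 → 7/32
merge 23/128 + 23/128 → 23/64
merge 49/256 + 7/32 → 105/256
merge 59/256 + 23/64 → 151/256
merge 105/256 + 151/256 → 1
L = 15/128 + 7/32 + 23/64 + 105/256 + 151/256 + 1 = 345/128 ≈ 2.695 bits/symbol.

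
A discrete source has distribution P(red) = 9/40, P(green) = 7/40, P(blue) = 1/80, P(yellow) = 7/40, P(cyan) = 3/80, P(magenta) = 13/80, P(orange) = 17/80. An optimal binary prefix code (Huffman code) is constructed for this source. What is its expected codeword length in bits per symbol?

Repeatedly combine the two least-probable nodes; the expected code length is the sum of the merged weights.
merge 1/80 + 3/80 → 1/20
merge 1/20 + 13/80 → 17/80
merge 7/40 + 7/40 → 7/20
merge 17/80 + 17/80 → 17/40
merge 9/40 + 7/20 → 23/40
merge 17/40 + 23/40 → 1
L = 1/20 + 17/80 + 7/20 + 17/40 + 23/40 + 1 = 209/80 = 2.6125 bits/symbol.

2.6125 bits/symbol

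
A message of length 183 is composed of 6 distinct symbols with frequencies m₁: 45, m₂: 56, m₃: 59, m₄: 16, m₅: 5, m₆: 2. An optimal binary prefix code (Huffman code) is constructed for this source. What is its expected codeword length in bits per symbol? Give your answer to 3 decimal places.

Probabilities are the counts divided by 183.
Repeatedly combine the two least-probable nodes; the expected code length is the sum of the merged weights.
merge 2/183 + 5/183 → 7/183
merge 7/183 + 16/183 → 23/183
merge 23/183 + 15/61 → 68/183
merge 56/183 + 59/183 → 115/183
merge 68/183 + 115/183 → 1
L = 7/183 + 23/183 + 68/183 + 115/183 + 1 = 132/61 ≈ 2.164 bits/symbol.

2.164 bits/symbol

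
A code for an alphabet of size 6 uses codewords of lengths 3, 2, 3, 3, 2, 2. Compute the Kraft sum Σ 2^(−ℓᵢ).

With common denominator 2^3 = 8: Σ 2^(−ℓᵢ) = 1/8 + 2/8 + 1/8 + 1/8 + 2/8 + 2/8 = 9/8 = 1.125.

1.125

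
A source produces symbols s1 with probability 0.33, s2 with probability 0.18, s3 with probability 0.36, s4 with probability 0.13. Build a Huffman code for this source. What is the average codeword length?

1.95 bits/symbol

Repeatedly combine the two least-probable nodes; the expected code length is the sum of the merged weights.
merge 13/100 + 9/50 → 31/100
merge 31/100 + 33/100 → 16/25
merge 9/25 + 16/25 → 1
L = 31/100 + 16/25 + 1 = 39/20 = 1.95 bits/symbol.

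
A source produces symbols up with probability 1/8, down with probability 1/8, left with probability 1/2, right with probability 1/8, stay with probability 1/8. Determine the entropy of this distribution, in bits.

2 bits

Each probability is a power of 1/2, so log₂(1/p) is an integer.
H = Σ p·log₂(1/p) = 1/8·3 + 1/8·3 + 1/2·1 + 1/8·3 + 1/8·3 = 2 bits.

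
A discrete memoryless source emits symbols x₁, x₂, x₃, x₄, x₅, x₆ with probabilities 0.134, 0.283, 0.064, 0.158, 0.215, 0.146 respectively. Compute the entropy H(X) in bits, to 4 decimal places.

H = −Σ pᵢ log₂ pᵢ.
−0.134·log₂(0.134) = 0.3886
−0.283·log₂(0.283) = 0.5154
−0.064·log₂(0.064) = 0.2538
−0.158·log₂(0.158) = 0.4206
−0.215·log₂(0.215) = 0.4768
−0.146·log₂(0.146) = 0.4053
Sum ≈ 2.4604 → 2.4604 bits.

2.4604 bits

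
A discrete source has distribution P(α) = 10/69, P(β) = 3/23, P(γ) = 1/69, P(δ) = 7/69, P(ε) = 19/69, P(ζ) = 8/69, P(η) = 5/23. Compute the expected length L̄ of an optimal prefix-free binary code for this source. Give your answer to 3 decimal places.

2.623 bits/symbol

Repeatedly combine the two least-probable nodes; the expected code length is the sum of the merged weights.
merge 1/69 + 7/69 → 8/69
merge 8/69 + 8/69 → 16/69
merge 3/23 + 10/69 → 19/69
merge 5/23 + 16/69 → 31/69
merge 19/69 + 19/69 → 38/69
merge 31/69 + 38/69 → 1
L = 8/69 + 16/69 + 19/69 + 31/69 + 38/69 + 1 = 181/69 ≈ 2.623 bits/symbol.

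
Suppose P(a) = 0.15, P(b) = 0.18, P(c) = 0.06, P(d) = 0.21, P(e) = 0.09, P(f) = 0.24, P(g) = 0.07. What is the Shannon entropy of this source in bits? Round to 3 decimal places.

H = −Σ pᵢ log₂ pᵢ.
−0.15·log₂(0.15) = 0.4105
−0.18·log₂(0.18) = 0.4453
−0.06·log₂(0.06) = 0.2435
−0.21·log₂(0.21) = 0.4728
−0.09·log₂(0.09) = 0.3127
−0.24·log₂(0.24) = 0.4941
−0.07·log₂(0.07) = 0.2686
Sum ≈ 2.6476 → 2.648 bits.

2.648 bits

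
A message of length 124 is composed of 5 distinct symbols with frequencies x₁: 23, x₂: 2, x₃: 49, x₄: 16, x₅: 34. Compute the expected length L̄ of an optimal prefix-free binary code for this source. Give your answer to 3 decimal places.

2.081 bits/symbol

Probabilities are the counts divided by 124.
Repeatedly combine the two least-probable nodes; the expected code length is the sum of the merged weights.
merge 1/62 + 4/31 → 9/62
merge 9/62 + 23/124 → 41/124
merge 17/62 + 41/124 → 75/124
merge 49/124 + 75/124 → 1
L = 9/62 + 41/124 + 75/124 + 1 = 129/62 ≈ 2.081 bits/symbol.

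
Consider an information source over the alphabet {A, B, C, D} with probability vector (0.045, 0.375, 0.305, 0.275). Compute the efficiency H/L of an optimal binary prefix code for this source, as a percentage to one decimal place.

Entropy H = −Σ p log₂ p ≈ 1.7667 bits.
Huffman merges: 9/200+11/40→8/25; 61/200+8/25→5/8; 3/8+5/8→1. L = 389/200 ≈ 1.9450.
Efficiency = H/L = 1.7667/1.9450 = 90.8%.

90.8%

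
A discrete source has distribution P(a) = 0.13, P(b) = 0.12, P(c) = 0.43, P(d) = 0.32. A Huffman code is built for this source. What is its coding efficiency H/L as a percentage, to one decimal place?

98.9%

Entropy H = −Σ p log₂ p ≈ 1.7993 bits.
Huffman merges: 3/25+13/100→1/4; 1/4+8/25→57/100; 43/100+57/100→1. L = 91/50 ≈ 1.8200.
Efficiency = H/L = 1.7993/1.8200 = 98.9%.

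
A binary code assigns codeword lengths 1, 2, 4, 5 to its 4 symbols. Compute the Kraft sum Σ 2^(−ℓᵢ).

0.84375

With common denominator 2^5 = 32: Σ 2^(−ℓᵢ) = 16/32 + 8/32 + 2/32 + 1/32 = 27/32 = 0.84375.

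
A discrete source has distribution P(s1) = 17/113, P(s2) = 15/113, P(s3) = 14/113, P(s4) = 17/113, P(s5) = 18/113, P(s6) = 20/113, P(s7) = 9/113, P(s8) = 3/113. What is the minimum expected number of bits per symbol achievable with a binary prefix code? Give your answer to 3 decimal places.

2.929 bits/symbol

Repeatedly combine the two least-probable nodes; the expected code length is the sum of the merged weights.
merge 3/113 + 9/113 → 12/113
merge 12/113 + 14/113 → 26/113
merge 15/113 + 17/113 → 32/113
merge 17/113 + 18/113 → 35/113
merge 20/113 + 26/113 → 46/113
merge 32/113 + 35/113 → 67/113
merge 46/113 + 67/113 → 1
L = 12/113 + 26/113 + 32/113 + 35/113 + 46/113 + 67/113 + 1 = 331/113 ≈ 2.929 bits/symbol.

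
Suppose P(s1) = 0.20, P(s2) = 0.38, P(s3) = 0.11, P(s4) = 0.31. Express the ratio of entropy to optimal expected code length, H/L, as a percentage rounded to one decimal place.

96.8%

Entropy H = −Σ p log₂ p ≈ 1.8689 bits.
Huffman merges: 11/100+1/5→31/100; 31/100+31/100→31/50; 19/50+31/50→1. L = 193/100 ≈ 1.9300.
Efficiency = H/L = 1.8689/1.9300 = 96.8%.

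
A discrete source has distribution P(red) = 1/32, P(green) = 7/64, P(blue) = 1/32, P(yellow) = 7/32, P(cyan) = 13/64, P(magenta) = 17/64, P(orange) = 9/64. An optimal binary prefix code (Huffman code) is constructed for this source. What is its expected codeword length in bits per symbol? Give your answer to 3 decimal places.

Repeatedly combine the two least-probable nodes; the expected code length is the sum of the merged weights.
merge 1/32 + 1/32 → 1/16
merge 1/16 + 7/64 → 11/64
merge 9/64 + 11/64 → 5/16
merge 13/64 + 7/32 → 27/64
merge 17/64 + 5/16 → 37/64
merge 27/64 + 37/64 → 1
L = 1/16 + 11/64 + 5/16 + 27/64 + 37/64 + 1 = 163/64 ≈ 2.547 bits/symbol.

2.547 bits/symbol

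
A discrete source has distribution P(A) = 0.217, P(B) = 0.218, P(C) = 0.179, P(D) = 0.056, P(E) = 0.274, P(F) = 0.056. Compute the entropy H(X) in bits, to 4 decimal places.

2.3792 bits

H = −Σ pᵢ log₂ pᵢ.
−0.217·log₂(0.217) = 0.4783
−0.218·log₂(0.218) = 0.4791
−0.179·log₂(0.179) = 0.4443
−0.056·log₂(0.056) = 0.2329
−0.274·log₂(0.274) = 0.5118
−0.056·log₂(0.056) = 0.2329
Sum ≈ 2.3792 → 2.3792 bits.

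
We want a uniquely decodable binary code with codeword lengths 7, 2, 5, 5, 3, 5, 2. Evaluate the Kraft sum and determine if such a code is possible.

With common denominator 2^7 = 128: Σ 2^(−ℓᵢ) = 1/128 + 32/128 + 4/128 + 4/128 + 16/128 + 4/128 + 32/128 = 93/128 = 0.7265625.
Kraft's inequality requires Σ ≤ 1; here Σ = 0.7265625 ≤ 1, so such a prefix code exists.

0.7265625; yes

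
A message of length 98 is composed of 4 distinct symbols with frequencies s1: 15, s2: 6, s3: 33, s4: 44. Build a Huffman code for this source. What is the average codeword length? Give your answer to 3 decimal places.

Probabilities are the counts divided by 98.
Repeatedly combine the two least-probable nodes; the expected code length is the sum of the merged weights.
merge 3/49 + 15/98 → 3/14
merge 3/14 + 33/98 → 27/49
merge 22/49 + 27/49 → 1
L = 3/14 + 27/49 + 1 = 173/98 ≈ 1.765 bits/symbol.

1.765 bits/symbol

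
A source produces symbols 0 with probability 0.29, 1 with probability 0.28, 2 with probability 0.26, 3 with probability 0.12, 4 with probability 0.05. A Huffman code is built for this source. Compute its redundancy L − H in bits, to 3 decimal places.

Entropy H = −Σ p log₂ p ≈ 2.1206 bits.
Huffman merges: 1/20+3/25→17/100; 17/100+13/50→43/100; 7/25+29/100→57/100; 43/100+57/100→1. L = 217/100 ≈ 2.1700.
L − H = 2.1700 − 2.1206 = 0.049 bits.

0.049 bits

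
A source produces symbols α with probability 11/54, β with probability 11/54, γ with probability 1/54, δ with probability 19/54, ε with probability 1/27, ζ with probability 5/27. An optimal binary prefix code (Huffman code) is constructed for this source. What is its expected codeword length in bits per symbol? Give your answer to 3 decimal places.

Repeatedly combine the two least-probable nodes; the expected code length is the sum of the merged weights.
merge 1/54 + 1/27 → 1/18
merge 1/18 + 5/27 → 13/54
merge 11/54 + 11/54 → 11/27
merge 13/54 + 19/54 → 16/27
merge 11/27 + 16/27 → 1
L = 1/18 + 13/54 + 11/27 + 16/27 + 1 = 62/27 ≈ 2.296 bits/symbol.

2.296 bits/symbol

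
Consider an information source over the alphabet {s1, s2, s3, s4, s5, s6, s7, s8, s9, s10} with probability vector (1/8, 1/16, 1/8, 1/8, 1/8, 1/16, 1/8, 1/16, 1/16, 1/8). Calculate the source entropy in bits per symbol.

Each probability is a power of 1/2, so log₂(1/p) is an integer.
H = Σ p·log₂(1/p) = 1/8·3 + 1/16·4 + 1/8·3 + 1/8·3 + 1/8·3 + 1/16·4 + 1/8·3 + 1/16·4 + 1/16·4 + 1/8·3 = 3.25 bits.

3.25 bits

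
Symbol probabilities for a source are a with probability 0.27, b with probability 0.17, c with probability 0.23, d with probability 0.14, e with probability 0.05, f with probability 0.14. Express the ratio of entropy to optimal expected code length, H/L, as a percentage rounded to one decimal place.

97.7%

Entropy H = −Σ p log₂ p ≈ 2.4426 bits.
Huffman merges: 1/20+7/50→19/100; 7/50+17/100→31/100; 19/100+23/100→21/50; 27/100+31/100→29/50; 21/50+29/50→1. L = 5/2 ≈ 2.5000.
Efficiency = H/L = 2.4426/2.5000 = 97.7%.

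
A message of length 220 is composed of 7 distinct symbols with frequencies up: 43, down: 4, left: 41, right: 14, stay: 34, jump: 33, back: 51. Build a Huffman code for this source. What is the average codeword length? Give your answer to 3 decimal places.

2.655 bits/symbol

Probabilities are the counts divided by 220.
Repeatedly combine the two least-probable nodes; the expected code length is the sum of the merged weights.
merge 1/55 + 7/110 → 9/110
merge 9/110 + 3/20 → 51/220
merge 17/110 + 41/220 → 15/44
merge 43/220 + 51/220 → 47/110
merge 51/220 + 15/44 → 63/110
merge 47/110 + 63/110 → 1
L = 9/110 + 51/220 + 15/44 + 47/110 + 63/110 + 1 = 146/55 ≈ 2.655 bits/symbol.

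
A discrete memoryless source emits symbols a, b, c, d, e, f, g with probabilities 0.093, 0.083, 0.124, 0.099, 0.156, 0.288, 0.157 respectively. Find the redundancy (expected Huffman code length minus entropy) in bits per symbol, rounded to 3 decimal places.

Entropy H = −Σ p log₂ p ≈ 2.6752 bits.
Huffman merges: 83/1000+93/1000→22/125; 99/1000+31/250→223/1000; 39/250+157/1000→313/1000; 22/125+223/1000→399/1000; 36/125+313/1000→601/1000; 399/1000+601/1000→1. L = 339/125 ≈ 2.7120.
L − H = 2.7120 − 2.6752 = 0.037 bits.

0.037 bits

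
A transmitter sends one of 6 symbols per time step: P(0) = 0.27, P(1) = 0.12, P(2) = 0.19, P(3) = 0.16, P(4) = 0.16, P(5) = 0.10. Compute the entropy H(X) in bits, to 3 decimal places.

H = −Σ pᵢ log₂ pᵢ.
−0.27·log₂(0.27) = 0.5100
−0.12·log₂(0.12) = 0.3671
−0.19·log₂(0.19) = 0.4552
−0.16·log₂(0.16) = 0.4230
−0.16·log₂(0.16) = 0.4230
−0.10·log₂(0.10) = 0.3322
Sum ≈ 2.5105 → 2.511 bits.

2.511 bits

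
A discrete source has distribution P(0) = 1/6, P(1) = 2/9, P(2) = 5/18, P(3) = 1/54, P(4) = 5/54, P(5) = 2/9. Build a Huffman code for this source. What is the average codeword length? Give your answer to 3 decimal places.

Repeatedly combine the two least-probable nodes; the expected code length is the sum of the merged weights.
merge 1/54 + 5/54 → 1/9
merge 1/9 + 1/6 → 5/18
merge 2/9 + 2/9 → 4/9
merge 5/18 + 5/18 → 5/9
merge 4/9 + 5/9 → 1
L = 1/9 + 5/18 + 4/9 + 5/9 + 1 = 43/18 ≈ 2.389 bits/symbol.

2.389 bits/symbol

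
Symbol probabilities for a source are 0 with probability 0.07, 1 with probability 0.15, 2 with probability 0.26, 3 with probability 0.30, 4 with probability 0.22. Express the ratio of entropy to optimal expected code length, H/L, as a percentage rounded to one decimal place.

98.5%

Entropy H = −Σ p log₂ p ≈ 2.1861 bits.
Huffman merges: 7/100+3/20→11/50; 11/50+11/50→11/25; 13/50+3/10→14/25; 11/25+14/25→1. L = 111/50 ≈ 2.2200.
Efficiency = H/L = 2.1861/2.2200 = 98.5%.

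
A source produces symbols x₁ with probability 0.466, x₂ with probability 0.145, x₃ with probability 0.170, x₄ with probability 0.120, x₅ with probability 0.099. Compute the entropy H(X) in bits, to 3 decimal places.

2.049 bits

H = −Σ pᵢ log₂ pᵢ.
−0.466·log₂(0.466) = 0.5133
−0.145·log₂(0.145) = 0.4040
−0.170·log₂(0.170) = 0.4346
−0.120·log₂(0.120) = 0.3671
−0.099·log₂(0.099) = 0.3303
Sum ≈ 2.0493 → 2.049 bits.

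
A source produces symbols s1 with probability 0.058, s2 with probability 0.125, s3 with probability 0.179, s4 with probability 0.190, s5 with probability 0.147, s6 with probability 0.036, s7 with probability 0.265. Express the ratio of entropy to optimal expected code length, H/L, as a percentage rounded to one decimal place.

Entropy H = −Σ p log₂ p ≈ 2.5997 bits.
Huffman merges: 9/250+29/500→47/500; 47/500+1/8→219/1000; 147/1000+179/1000→163/500; 19/100+219/1000→409/1000; 53/200+163/500→591/1000; 409/1000+591/1000→1. L = 2639/1000 ≈ 2.6390.
Efficiency = H/L = 2.5997/2.6390 = 98.5%.

98.5%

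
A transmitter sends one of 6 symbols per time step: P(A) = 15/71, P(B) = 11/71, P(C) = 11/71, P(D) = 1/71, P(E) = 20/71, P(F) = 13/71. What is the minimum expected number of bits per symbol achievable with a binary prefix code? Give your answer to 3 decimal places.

2.493 bits/symbol

Repeatedly combine the two least-probable nodes; the expected code length is the sum of the merged weights.
merge 1/71 + 11/71 → 12/71
merge 11/71 + 12/71 → 23/71
merge 13/71 + 15/71 → 28/71
merge 20/71 + 23/71 → 43/71
merge 28/71 + 43/71 → 1
L = 12/71 + 23/71 + 28/71 + 43/71 + 1 = 177/71 ≈ 2.493 bits/symbol.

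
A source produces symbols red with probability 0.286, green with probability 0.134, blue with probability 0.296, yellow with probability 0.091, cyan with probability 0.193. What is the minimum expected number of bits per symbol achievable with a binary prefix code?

2.225 bits/symbol

Repeatedly combine the two least-probable nodes; the expected code length is the sum of the merged weights.
merge 91/1000 + 67/500 → 9/40
merge 193/1000 + 9/40 → 209/500
merge 143/500 + 37/125 → 291/500
merge 209/500 + 291/500 → 1
L = 9/40 + 209/500 + 291/500 + 1 = 89/40 = 2.225 bits/symbol.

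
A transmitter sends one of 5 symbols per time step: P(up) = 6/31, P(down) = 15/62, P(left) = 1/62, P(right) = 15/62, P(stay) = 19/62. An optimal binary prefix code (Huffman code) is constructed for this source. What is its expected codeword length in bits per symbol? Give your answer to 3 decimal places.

Repeatedly combine the two least-probable nodes; the expected code length is the sum of the merged weights.
merge 1/62 + 6/31 → 13/62
merge 13/62 + 15/62 → 14/31
merge 15/62 + 19/62 → 17/31
merge 14/31 + 17/31 → 1
L = 13/62 + 14/31 + 17/31 + 1 = 137/62 ≈ 2.210 bits/symbol.

2.210 bits/symbol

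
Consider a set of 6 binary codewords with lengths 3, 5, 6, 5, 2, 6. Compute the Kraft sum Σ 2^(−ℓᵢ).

With common denominator 2^6 = 64: Σ 2^(−ℓᵢ) = 8/64 + 2/64 + 1/64 + 2/64 + 16/64 + 1/64 = 30/64 = 0.46875.

0.46875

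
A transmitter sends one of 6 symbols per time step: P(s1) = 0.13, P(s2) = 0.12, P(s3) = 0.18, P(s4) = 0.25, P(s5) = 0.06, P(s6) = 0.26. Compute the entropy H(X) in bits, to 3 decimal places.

H = −Σ pᵢ log₂ pᵢ.
−0.13·log₂(0.13) = 0.3826
−0.12·log₂(0.12) = 0.3671
−0.18·log₂(0.18) = 0.4453
−0.25·log₂(0.25) = 0.5000
−0.06·log₂(0.06) = 0.2435
−0.26·log₂(0.26) = 0.5053
Sum ≈ 2.4438 → 2.444 bits.

2.444 bits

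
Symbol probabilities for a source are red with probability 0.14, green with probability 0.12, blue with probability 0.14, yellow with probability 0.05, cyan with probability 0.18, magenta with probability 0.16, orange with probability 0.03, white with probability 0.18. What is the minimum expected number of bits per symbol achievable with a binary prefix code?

2.9 bits/symbol

Repeatedly combine the two least-probable nodes; the expected code length is the sum of the merged weights.
merge 3/100 + 1/20 → 2/25
merge 2/25 + 3/25 → 1/5
merge 7/50 + 7/50 → 7/25
merge 4/25 + 9/50 → 17/50
merge 9/50 + 1/5 → 19/50
merge 7/25 + 17/50 → 31/50
merge 19/50 + 31/50 → 1
L = 2/25 + 1/5 + 7/25 + 17/50 + 19/50 + 31/50 + 1 = 29/10 = 2.9 bits/symbol.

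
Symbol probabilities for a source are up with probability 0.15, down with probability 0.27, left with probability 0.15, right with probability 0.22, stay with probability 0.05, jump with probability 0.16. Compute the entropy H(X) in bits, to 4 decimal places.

2.4508 bits

H = −Σ pᵢ log₂ pᵢ.
−0.15·log₂(0.15) = 0.4105
−0.27·log₂(0.27) = 0.5100
−0.15·log₂(0.15) = 0.4105
−0.22·log₂(0.22) = 0.4806
−0.05·log₂(0.05) = 0.2161
−0.16·log₂(0.16) = 0.4230
Sum ≈ 2.4508 → 2.4508 bits.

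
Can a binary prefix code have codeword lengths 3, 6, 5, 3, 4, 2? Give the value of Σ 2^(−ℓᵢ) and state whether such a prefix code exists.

0.609375; yes

With common denominator 2^6 = 64: Σ 2^(−ℓᵢ) = 8/64 + 1/64 + 2/64 + 8/64 + 4/64 + 16/64 = 39/64 = 0.609375.
Kraft's inequality requires Σ ≤ 1; here Σ = 0.609375 ≤ 1, so such a prefix code exists.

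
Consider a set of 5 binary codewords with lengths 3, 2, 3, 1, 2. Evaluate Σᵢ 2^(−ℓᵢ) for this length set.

With common denominator 2^3 = 8: Σ 2^(−ℓᵢ) = 1/8 + 2/8 + 1/8 + 4/8 + 2/8 = 10/8 = 1.25.

1.25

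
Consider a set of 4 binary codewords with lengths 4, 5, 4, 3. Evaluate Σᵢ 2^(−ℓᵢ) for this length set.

0.28125

With common denominator 2^5 = 32: Σ 2^(−ℓᵢ) = 2/32 + 1/32 + 2/32 + 4/32 = 9/32 = 0.28125.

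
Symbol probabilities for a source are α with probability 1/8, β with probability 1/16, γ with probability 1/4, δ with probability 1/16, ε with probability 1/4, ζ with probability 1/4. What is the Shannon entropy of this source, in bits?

2.375 bits

Each probability is a power of 1/2, so log₂(1/p) is an integer.
H = Σ p·log₂(1/p) = 1/8·3 + 1/16·4 + 1/4·2 + 1/16·4 + 1/4·2 + 1/4·2 = 2.375 bits.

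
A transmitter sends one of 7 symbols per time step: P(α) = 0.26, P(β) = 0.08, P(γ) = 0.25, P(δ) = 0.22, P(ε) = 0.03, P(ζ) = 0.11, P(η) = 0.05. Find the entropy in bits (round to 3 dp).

H = −Σ pᵢ log₂ pᵢ.
−0.26·log₂(0.26) = 0.5053
−0.08·log₂(0.08) = 0.2915
−0.25·log₂(0.25) = 0.5000
−0.22·log₂(0.22) = 0.4806
−0.03·log₂(0.03) = 0.1518
−0.11·log₂(0.11) = 0.3503
−0.05·log₂(0.05) = 0.2161
Sum ≈ 2.4955 → 2.496 bits.

2.496 bits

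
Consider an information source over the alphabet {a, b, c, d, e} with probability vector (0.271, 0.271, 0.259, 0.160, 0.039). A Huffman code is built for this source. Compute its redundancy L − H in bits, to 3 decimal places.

0.068 bits

Entropy H = −Σ p log₂ p ≈ 2.1313 bits.
Huffman merges: 39/1000+4/25→199/1000; 199/1000+259/1000→229/500; 271/1000+271/1000→271/500; 229/500+271/500→1. L = 2199/1000 ≈ 2.1990.
L − H = 2.1990 − 2.1313 = 0.068 bits.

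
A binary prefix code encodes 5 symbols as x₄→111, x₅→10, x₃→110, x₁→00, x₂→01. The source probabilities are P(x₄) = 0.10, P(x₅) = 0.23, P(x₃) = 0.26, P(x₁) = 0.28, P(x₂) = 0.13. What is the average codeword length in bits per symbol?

2.36 bits/symbol

L̄ = Σ pᵢ·ℓᵢ = 0.10·3 + 0.23·2 + 0.26·3 + 0.28·2 + 0.13·2 = 2.36 bits/symbol.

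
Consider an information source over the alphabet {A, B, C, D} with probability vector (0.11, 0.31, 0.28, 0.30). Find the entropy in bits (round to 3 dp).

1.909 bits

H = −Σ pᵢ log₂ pᵢ.
−0.11·log₂(0.11) = 0.3503
−0.31·log₂(0.31) = 0.5238
−0.28·log₂(0.28) = 0.5142
−0.30·log₂(0.30) = 0.5211
Sum ≈ 1.9094 → 1.909 bits.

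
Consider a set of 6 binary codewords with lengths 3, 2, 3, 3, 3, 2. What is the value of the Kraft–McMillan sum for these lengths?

With common denominator 2^3 = 8: Σ 2^(−ℓᵢ) = 1/8 + 2/8 + 1/8 + 1/8 + 1/8 + 2/8 = 8/8 = 1.

1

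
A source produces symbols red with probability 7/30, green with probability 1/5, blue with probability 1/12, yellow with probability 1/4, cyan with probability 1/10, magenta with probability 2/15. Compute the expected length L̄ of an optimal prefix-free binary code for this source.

2.5 bits/symbol

Repeatedly combine the two least-probable nodes; the expected code length is the sum of the merged weights.
merge 1/12 + 1/10 → 11/60
merge 2/15 + 11/60 → 19/60
merge 1/5 + 7/30 → 13/30
merge 1/4 + 19/60 → 17/30
merge 13/30 + 17/30 → 1
L = 11/60 + 19/60 + 13/30 + 17/30 + 1 = 5/2 = 2.5 bits/symbol.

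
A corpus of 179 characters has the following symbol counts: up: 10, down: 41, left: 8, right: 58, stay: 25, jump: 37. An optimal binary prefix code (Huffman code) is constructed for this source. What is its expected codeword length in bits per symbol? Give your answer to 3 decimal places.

2.341 bits/symbol

Probabilities are the counts divided by 179.
Repeatedly combine the two least-probable nodes; the expected code length is the sum of the merged weights.
merge 8/179 + 10/179 → 18/179
merge 18/179 + 25/179 → 43/179
merge 37/179 + 41/179 → 78/179
merge 43/179 + 58/179 → 101/179
merge 78/179 + 101/179 → 1
L = 18/179 + 43/179 + 78/179 + 101/179 + 1 = 419/179 ≈ 2.341 bits/symbol.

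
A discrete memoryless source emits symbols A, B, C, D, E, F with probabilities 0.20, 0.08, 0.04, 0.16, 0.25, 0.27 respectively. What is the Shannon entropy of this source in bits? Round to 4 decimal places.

H = −Σ pᵢ log₂ pᵢ.
−0.20·log₂(0.20) = 0.4644
−0.08·log₂(0.08) = 0.2915
−0.04·log₂(0.04) = 0.1858
−0.16·log₂(0.16) = 0.4230
−0.25·log₂(0.25) = 0.5000
−0.27·log₂(0.27) = 0.5100
Sum ≈ 2.3747 → 2.3747 bits.

2.3747 bits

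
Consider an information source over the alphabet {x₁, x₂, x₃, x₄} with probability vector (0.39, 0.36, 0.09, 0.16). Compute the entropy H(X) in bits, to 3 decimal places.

H = −Σ pᵢ log₂ pᵢ.
−0.39·log₂(0.39) = 0.5298
−0.36·log₂(0.36) = 0.5306
−0.09·log₂(0.09) = 0.3127
−0.16·log₂(0.16) = 0.4230
Sum ≈ 1.7961 → 1.796 bits.

1.796 bits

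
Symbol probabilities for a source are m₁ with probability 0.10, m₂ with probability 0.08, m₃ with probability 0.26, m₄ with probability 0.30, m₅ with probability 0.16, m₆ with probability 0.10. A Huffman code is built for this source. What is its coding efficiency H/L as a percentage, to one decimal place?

98.6%

Entropy H = −Σ p log₂ p ≈ 2.4053 bits.
Huffman merges: 2/25+1/10→9/50; 1/10+4/25→13/50; 9/50+13/50→11/25; 13/50+3/10→14/25; 11/25+14/25→1. L = 61/25 ≈ 2.4400.
Efficiency = H/L = 2.4053/2.4400 = 98.6%.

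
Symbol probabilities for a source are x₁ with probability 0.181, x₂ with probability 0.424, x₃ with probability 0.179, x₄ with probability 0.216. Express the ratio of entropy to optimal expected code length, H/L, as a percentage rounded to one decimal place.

97.8%

Entropy H = −Σ p log₂ p ≈ 1.8930 bits.
Huffman merges: 179/1000+181/1000→9/25; 27/125+9/25→72/125; 53/125+72/125→1. L = 242/125 ≈ 1.9360.
Efficiency = H/L = 1.8930/1.9360 = 97.8%.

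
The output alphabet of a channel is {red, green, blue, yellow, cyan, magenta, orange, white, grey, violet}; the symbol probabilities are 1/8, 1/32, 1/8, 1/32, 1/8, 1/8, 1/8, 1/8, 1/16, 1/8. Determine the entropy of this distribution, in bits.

Each probability is a power of 1/2, so log₂(1/p) is an integer.
H = Σ p·log₂(1/p) = 1/8·3 + 1/32·5 + 1/8·3 + 1/32·5 + 1/8·3 + 1/8·3 + 1/8·3 + 1/8·3 + 1/16·4 + 1/8·3 = 3.1875 bits.

3.1875 bits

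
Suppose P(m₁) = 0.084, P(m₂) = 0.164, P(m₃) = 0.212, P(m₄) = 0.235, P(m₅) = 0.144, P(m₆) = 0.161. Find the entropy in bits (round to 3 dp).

H = −Σ pᵢ log₂ pᵢ.
−0.084·log₂(0.084) = 0.3002
−0.164·log₂(0.164) = 0.4278
−0.212·log₂(0.212) = 0.4744
−0.235·log₂(0.235) = 0.4910
−0.144·log₂(0.144) = 0.4026
−0.161·log₂(0.161) = 0.4242
Sum ≈ 2.5201 → 2.520 bits.

2.520 bits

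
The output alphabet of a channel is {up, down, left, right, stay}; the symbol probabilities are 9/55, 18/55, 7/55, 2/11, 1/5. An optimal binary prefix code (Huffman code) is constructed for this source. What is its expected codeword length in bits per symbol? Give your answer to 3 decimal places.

Repeatedly combine the two least-probable nodes; the expected code length is the sum of the merged weights.
merge 7/55 + 9/55 → 16/55
merge 2/11 + 1/5 → 21/55
merge 16/55 + 18/55 → 34/55
merge 21/55 + 34/55 → 1
L = 16/55 + 21/55 + 34/55 + 1 = 126/55 ≈ 2.291 bits/symbol.

2.291 bits/symbol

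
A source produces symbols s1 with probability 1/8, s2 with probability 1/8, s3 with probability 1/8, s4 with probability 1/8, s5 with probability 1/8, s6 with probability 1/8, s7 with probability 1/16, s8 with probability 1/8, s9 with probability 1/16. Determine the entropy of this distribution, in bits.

Each probability is a power of 1/2, so log₂(1/p) is an integer.
H = Σ p·log₂(1/p) = 1/8·3 + 1/8·3 + 1/8·3 + 1/8·3 + 1/8·3 + 1/8·3 + 1/16·4 + 1/8·3 + 1/16·4 = 3.125 bits.

3.125 bits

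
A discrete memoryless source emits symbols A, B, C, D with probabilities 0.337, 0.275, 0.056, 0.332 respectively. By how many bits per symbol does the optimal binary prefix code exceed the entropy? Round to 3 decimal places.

0.192 bits

Entropy H = −Σ p log₂ p ≈ 1.8020 bits.
Huffman merges: 7/125+11/40→331/1000; 331/1000+83/250→663/1000; 337/1000+663/1000→1. L = 997/500 ≈ 1.9940.
L − H = 1.9940 − 1.8020 = 0.192 bits.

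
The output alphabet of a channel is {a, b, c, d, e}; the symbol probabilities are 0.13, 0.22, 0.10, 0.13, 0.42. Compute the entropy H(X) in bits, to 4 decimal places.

2.1037 bits

H = −Σ pᵢ log₂ pᵢ.
−0.13·log₂(0.13) = 0.3826
−0.22·log₂(0.22) = 0.4806
−0.10·log₂(0.10) = 0.3322
−0.13·log₂(0.13) = 0.3826
−0.42·log₂(0.42) = 0.5256
Sum ≈ 2.1037 → 2.1037 bits.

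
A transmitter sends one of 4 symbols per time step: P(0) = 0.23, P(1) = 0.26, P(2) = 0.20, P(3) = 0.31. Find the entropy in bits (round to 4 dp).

H = −Σ pᵢ log₂ pᵢ.
−0.23·log₂(0.23) = 0.4877
−0.26·log₂(0.26) = 0.5053
−0.20·log₂(0.20) = 0.4644
−0.31·log₂(0.31) = 0.5238
Sum ≈ 1.9811 → 1.9811 bits.

1.9811 bits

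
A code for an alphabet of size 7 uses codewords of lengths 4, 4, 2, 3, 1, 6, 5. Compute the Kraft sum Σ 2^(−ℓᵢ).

With common denominator 2^6 = 64: Σ 2^(−ℓᵢ) = 4/64 + 4/64 + 16/64 + 8/64 + 32/64 + 1/64 + 2/64 = 67/64 = 1.046875.

1.046875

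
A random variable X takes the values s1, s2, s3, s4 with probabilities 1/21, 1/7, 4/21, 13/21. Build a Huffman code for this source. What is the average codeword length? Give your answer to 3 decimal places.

Repeatedly combine the two least-probable nodes; the expected code length is the sum of the merged weights.
merge 1/21 + 1/7 → 4/21
merge 4/21 + 4/21 → 8/21
merge 8/21 + 13/21 → 1
L = 4/21 + 8/21 + 1 = 11/7 ≈ 1.571 bits/symbol.

1.571 bits/symbol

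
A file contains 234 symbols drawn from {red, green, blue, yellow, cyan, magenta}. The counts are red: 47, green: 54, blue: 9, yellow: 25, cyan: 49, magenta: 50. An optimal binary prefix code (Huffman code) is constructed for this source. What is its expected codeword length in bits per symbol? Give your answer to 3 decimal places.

Probabilities are the counts divided by 234.
Repeatedly combine the two least-probable nodes; the expected code length is the sum of the merged weights.
merge 1/26 + 25/234 → 17/117
merge 17/117 + 47/234 → 9/26
merge 49/234 + 25/117 → 11/26
merge 3/13 + 9/26 → 15/26
merge 11/26 + 15/26 → 1
L = 17/117 + 9/26 + 11/26 + 15/26 + 1 = 583/234 ≈ 2.491 bits/symbol.

2.491 bits/symbol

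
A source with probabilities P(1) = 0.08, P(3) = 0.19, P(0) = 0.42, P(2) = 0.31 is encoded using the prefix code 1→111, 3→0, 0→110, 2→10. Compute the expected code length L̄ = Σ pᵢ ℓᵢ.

2.31 bits/symbol

L̄ = Σ pᵢ·ℓᵢ = 0.08·3 + 0.19·1 + 0.42·3 + 0.31·2 = 2.31 bits/symbol.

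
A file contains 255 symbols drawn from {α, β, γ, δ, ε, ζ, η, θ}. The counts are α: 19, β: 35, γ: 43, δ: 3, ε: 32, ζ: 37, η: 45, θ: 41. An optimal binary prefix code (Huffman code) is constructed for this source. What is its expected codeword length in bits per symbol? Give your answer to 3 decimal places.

Probabilities are the counts divided by 255.
Repeatedly combine the two least-probable nodes; the expected code length is the sum of the merged weights.
merge 1/85 + 19/255 → 22/255
merge 22/255 + 32/255 → 18/85
merge 7/51 + 37/255 → 24/85
merge 41/255 + 43/255 → 28/85
merge 3/17 + 18/85 → 33/85
merge 24/85 + 28/85 → 52/85
merge 33/85 + 52/85 → 1
L = 22/255 + 18/85 + 24/85 + 28/85 + 33/85 + 52/85 + 1 = 742/255 ≈ 2.910 bits/symbol.

2.910 bits/symbol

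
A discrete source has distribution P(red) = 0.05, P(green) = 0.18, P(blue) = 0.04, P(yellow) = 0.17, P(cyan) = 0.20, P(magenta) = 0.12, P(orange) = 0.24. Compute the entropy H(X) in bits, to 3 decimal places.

H = −Σ pᵢ log₂ pᵢ.
−0.05·log₂(0.05) = 0.2161
−0.18·log₂(0.18) = 0.4453
−0.04·log₂(0.04) = 0.1858
−0.17·log₂(0.17) = 0.4346
−0.20·log₂(0.20) = 0.4644
−0.12·log₂(0.12) = 0.3671
−0.24·log₂(0.24) = 0.4941
Sum ≈ 2.6073 → 2.607 bits.

2.607 bits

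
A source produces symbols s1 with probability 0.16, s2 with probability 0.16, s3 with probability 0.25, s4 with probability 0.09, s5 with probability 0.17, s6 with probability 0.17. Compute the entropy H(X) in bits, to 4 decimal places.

H = −Σ pᵢ log₂ pᵢ.
−0.16·log₂(0.16) = 0.4230
−0.16·log₂(0.16) = 0.4230
−0.25·log₂(0.25) = 0.5000
−0.09·log₂(0.09) = 0.3127
−0.17·log₂(0.17) = 0.4346
−0.17·log₂(0.17) = 0.4346
Sum ≈ 2.5279 → 2.5279 bits.

2.5279 bits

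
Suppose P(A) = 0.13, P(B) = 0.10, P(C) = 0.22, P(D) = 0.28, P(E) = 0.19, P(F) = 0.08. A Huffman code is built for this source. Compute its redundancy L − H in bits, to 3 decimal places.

0.034 bits

Entropy H = −Σ p log₂ p ≈ 2.4564 bits.
Huffman merges: 2/25+1/10→9/50; 13/100+9/50→31/100; 19/100+11/50→41/100; 7/25+31/100→59/100; 41/100+59/100→1. L = 249/100 ≈ 2.4900.
L − H = 2.4900 − 2.4564 = 0.034 bits.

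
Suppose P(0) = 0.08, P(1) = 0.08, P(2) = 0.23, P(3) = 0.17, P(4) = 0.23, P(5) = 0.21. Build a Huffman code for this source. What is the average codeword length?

Repeatedly combine the two least-probable nodes; the expected code length is the sum of the merged weights.
merge 2/25 + 2/25 → 4/25
merge 4/25 + 17/100 → 33/100
merge 21/100 + 23/100 → 11/25
merge 23/100 + 33/100 → 14/25
merge 11/25 + 14/25 → 1
L = 4/25 + 33/100 + 11/25 + 14/25 + 1 = 249/100 = 2.49 bits/symbol.

2.49 bits/symbol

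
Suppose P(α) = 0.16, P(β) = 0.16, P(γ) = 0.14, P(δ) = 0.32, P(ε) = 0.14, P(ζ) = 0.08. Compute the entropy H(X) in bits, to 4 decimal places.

H = −Σ pᵢ log₂ pᵢ.
−0.16·log₂(0.16) = 0.4230
−0.16·log₂(0.16) = 0.4230
−0.14·log₂(0.14) = 0.3971
−0.32·log₂(0.32) = 0.5260
−0.14·log₂(0.14) = 0.3971
−0.08·log₂(0.08) = 0.2915
Sum ≈ 2.4578 → 2.4578 bits.

2.4578 bits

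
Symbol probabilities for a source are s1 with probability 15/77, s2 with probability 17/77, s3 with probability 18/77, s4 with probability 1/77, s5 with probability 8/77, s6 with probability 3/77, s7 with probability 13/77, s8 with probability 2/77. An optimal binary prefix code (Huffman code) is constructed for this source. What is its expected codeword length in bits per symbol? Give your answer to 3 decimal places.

2.649 bits/symbol

Repeatedly combine the two least-probable nodes; the expected code length is the sum of the merged weights.
merge 1/77 + 2/77 → 3/77
merge 3/77 + 3/77 → 6/77
merge 6/77 + 8/77 → 2/11
merge 13/77 + 2/11 → 27/77
merge 15/77 + 17/77 → 32/77
merge 18/77 + 27/77 → 45/77
merge 32/77 + 45/77 → 1
L = 3/77 + 6/77 + 2/11 + 27/77 + 32/77 + 45/77 + 1 = 204/77 ≈ 2.649 bits/symbol.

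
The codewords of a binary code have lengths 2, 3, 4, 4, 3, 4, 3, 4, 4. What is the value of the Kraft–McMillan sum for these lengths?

With common denominator 2^4 = 16: Σ 2^(−ℓᵢ) = 4/16 + 2/16 + 1/16 + 1/16 + 2/16 + 1/16 + 2/16 + 1/16 + 1/16 = 15/16 = 0.9375.

0.9375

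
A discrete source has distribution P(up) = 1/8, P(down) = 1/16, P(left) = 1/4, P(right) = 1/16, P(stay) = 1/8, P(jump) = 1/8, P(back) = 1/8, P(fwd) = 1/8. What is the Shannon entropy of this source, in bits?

Each probability is a power of 1/2, so log₂(1/p) is an integer.
H = Σ p·log₂(1/p) = 1/8·3 + 1/16·4 + 1/4·2 + 1/16·4 + 1/8·3 + 1/8·3 + 1/8·3 + 1/8·3 = 2.875 bits.

2.875 bits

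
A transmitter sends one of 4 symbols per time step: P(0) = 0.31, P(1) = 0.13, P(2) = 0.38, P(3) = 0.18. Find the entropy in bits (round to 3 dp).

1.882 bits

H = −Σ pᵢ log₂ pᵢ.
−0.31·log₂(0.31) = 0.5238
−0.13·log₂(0.13) = 0.3826
−0.38·log₂(0.38) = 0.5305
−0.18·log₂(0.18) = 0.4453
Sum ≈ 1.8822 → 1.882 bits.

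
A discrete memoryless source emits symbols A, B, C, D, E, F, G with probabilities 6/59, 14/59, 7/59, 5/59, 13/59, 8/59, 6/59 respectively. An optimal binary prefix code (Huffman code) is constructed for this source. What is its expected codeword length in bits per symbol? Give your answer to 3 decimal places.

2.729 bits/symbol

Repeatedly combine the two least-probable nodes; the expected code length is the sum of the merged weights.
merge 5/59 + 6/59 → 11/59
merge 6/59 + 7/59 → 13/59
merge 8/59 + 11/59 → 19/59
merge 13/59 + 13/59 → 26/59
merge 14/59 + 19/59 → 33/59
merge 26/59 + 33/59 → 1
L = 11/59 + 13/59 + 19/59 + 26/59 + 33/59 + 1 = 161/59 ≈ 2.729 bits/symbol.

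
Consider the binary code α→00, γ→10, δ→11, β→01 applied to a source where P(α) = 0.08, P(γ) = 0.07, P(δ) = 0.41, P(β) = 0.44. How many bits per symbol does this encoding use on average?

2 bits/symbol

L̄ = Σ pᵢ·ℓᵢ = 0.08·2 + 0.07·2 + 0.41·2 + 0.44·2 = 2 bits/symbol.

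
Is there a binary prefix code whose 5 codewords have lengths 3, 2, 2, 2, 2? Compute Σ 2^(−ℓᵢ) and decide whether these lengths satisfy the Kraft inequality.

1.125; no

With common denominator 2^3 = 8: Σ 2^(−ℓᵢ) = 1/8 + 2/8 + 2/8 + 2/8 + 2/8 = 9/8 = 1.125.
Kraft's inequality requires Σ ≤ 1; here Σ = 1.125 > 1, so no such prefix code exists.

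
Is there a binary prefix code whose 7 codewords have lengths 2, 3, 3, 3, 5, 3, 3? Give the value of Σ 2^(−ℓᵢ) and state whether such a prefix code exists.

0.90625; yes

With common denominator 2^5 = 32: Σ 2^(−ℓᵢ) = 8/32 + 4/32 + 4/32 + 4/32 + 1/32 + 4/32 + 4/32 = 29/32 = 0.90625.
Kraft's inequality requires Σ ≤ 1; here Σ = 0.90625 ≤ 1, so such a prefix code exists.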